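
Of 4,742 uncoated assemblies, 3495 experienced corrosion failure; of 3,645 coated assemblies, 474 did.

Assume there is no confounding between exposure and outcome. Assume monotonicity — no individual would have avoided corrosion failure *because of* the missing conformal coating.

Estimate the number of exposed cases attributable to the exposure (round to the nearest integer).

p₁ = P(outcome | exposed) = 3495/4742 = 0.73703
p₀ = P(outcome | unexposed) = 474/3645 = 0.13004
PN = (p₁ − p₀)/p₁ = (0.73703 − 0.13004) / 0.73703 ≈ 0.82356.
Attributable cases ≈ PN × (exposed cases) = 0.82356 × 3495 ≈ 2878.34.

about 2878 cases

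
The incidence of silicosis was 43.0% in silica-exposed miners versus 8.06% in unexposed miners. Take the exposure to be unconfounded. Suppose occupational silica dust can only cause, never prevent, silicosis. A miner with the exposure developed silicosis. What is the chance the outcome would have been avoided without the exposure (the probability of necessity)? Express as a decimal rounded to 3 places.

PN ≈ 0.813

p₁ = 0.43, p₀ = 0.0806.
Under exogeneity and monotonicity, PN = (p₁ − p₀) / p₁.
PN = (0.43 − 0.0806) / 0.43 = 0.3494 / 0.43 ≈ 0.8126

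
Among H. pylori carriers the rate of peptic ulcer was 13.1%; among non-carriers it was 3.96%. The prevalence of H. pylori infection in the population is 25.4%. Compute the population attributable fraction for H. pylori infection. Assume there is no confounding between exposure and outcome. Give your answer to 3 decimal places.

p₁ = 0.131, p₀ = 0.0396.
Overall risk P(Y=1) = π·p₁ + (1−π)·p₀ = 0.254×0.131 + 0.746×0.0396 = 0.062816.
Under exogeneity, PAF = [P(Y=1) − p₀] / P(Y=1).
PAF = (0.062816 − 0.0396) / 0.062816 ≈ 0.3696

PAF ≈ 0.370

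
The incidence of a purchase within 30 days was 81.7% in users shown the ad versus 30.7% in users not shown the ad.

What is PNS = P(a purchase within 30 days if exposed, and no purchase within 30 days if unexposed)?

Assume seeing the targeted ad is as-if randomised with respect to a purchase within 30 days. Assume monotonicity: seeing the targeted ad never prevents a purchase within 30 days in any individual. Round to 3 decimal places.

p₁ = 0.817, p₀ = 0.307.
Under exogeneity and monotonicity, PNS = p₁ − p₀.
PNS = 0.817 − 0.307 = 0.51

PNS ≈ 0.510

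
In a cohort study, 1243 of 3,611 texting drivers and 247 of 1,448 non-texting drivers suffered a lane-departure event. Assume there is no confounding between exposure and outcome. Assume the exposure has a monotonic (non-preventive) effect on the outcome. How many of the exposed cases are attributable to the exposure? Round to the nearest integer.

about 627 cases

p₁ = P(outcome | exposed) = 1243/3611 = 0.34423
p₀ = P(outcome | unexposed) = 247/1448 = 0.17058
PN = (p₁ − p₀)/p₁ = (0.34423 − 0.17058) / 0.34423 ≈ 0.50445.
Attributable cases ≈ PN × (exposed cases) = 0.50445 × 1243 ≈ 627.04.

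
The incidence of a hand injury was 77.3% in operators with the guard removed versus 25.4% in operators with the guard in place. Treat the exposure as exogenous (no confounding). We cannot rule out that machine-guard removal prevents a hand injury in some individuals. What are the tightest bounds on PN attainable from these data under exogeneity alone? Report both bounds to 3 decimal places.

0.671 ≤ PN ≤ 0.965

p₁ = 0.773, p₀ = 0.254.
Under exogeneity alone the bounds on PN are max{0,(p₁−p₀)/p₁} ≤ PN ≤ min{1,(1−p₀)/p₁}.
  lower = (p₁ − p₀)/p₁ = 0.519 / 0.773 ≈ 0.6714
  upper = min{1, (1 − p₀)/p₁} = 0.746 / 0.773 ≈ 0.9651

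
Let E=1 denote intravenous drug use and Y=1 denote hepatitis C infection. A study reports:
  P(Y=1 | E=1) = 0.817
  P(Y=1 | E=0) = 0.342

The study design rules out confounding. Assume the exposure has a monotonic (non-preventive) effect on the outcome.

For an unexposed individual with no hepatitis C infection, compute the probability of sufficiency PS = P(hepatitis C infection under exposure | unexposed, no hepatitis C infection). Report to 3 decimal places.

Let p₁ = 0.817, p₀ = 0.342.
Under exogeneity and monotonicity, PS = (p₁ − p₀) / (1 − p₀).
PS = (0.817 − 0.342) / (1 − 0.342) = 0.475 / 0.658 ≈ 0.7219

PS ≈ 0.722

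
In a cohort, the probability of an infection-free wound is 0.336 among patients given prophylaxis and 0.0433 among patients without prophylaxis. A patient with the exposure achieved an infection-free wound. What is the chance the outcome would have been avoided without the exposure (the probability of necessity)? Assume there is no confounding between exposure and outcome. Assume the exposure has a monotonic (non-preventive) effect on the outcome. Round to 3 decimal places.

PN ≈ 0.871

Let p₁ = 0.336, p₀ = 0.0433.
Under exogeneity and monotonicity, PN = (p₁ − p₀) / p₁.
PN = (0.336 − 0.0433) / 0.336 = 0.2927 / 0.336 ≈ 0.8711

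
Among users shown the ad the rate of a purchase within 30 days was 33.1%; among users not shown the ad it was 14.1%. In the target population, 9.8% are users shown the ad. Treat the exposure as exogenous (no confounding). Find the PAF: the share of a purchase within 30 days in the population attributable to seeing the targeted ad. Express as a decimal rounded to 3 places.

p₁ = 0.331, p₀ = 0.141.
Overall risk P(Y=1) = π·p₁ + (1−π)·p₀ = 0.098×0.331 + 0.902×0.141 = 0.15962.
Under exogeneity, PAF = [P(Y=1) − p₀] / P(Y=1).
PAF = (0.15962 − 0.141) / 0.15962 ≈ 0.1167

PAF ≈ 0.117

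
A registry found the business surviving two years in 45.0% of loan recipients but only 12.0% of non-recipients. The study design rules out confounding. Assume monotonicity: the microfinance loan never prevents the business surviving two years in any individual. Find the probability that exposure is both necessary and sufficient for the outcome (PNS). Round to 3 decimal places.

PNS ≈ 0.330

p₁ = 0.45, p₀ = 0.12.
Under exogeneity and monotonicity, PNS = p₁ − p₀.
PNS = 0.45 − 0.12 = 0.33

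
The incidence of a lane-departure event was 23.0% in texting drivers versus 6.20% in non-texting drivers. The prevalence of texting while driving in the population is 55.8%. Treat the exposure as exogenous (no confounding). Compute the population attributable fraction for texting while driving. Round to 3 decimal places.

PAF ≈ 0.602

p₁ = 0.23, p₀ = 0.062.
Overall risk P(Y=1) = π·p₁ + (1−π)·p₀ = 0.558×0.23 + 0.442×0.062 = 0.15574.
Under exogeneity, PAF = [P(Y=1) − p₀] / P(Y=1).
PAF = (0.15574 − 0.062) / 0.15574 ≈ 0.6019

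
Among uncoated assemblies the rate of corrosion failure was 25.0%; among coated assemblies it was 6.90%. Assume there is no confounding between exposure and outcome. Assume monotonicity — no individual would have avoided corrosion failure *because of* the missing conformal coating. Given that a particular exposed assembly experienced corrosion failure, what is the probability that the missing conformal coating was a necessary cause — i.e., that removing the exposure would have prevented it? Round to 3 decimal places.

PN ≈ 0.724

p₁ = 0.25, p₀ = 0.069.
Under exogeneity and monotonicity, PN = (p₁ − p₀) / p₁.
PN = (0.25 − 0.069) / 0.25 = 0.181 / 0.25 ≈ 0.7240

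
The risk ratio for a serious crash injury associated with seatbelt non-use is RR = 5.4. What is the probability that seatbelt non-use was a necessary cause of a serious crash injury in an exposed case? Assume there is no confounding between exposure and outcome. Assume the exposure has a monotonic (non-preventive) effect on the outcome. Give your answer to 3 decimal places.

PN ≈ 0.815

Under exogeneity and monotonicity, PN = (RR − 1) / RR = 1 − 1/RR.
PN = (5.4 − 1) / 5.4 = 4.4 / 5.4 ≈ 0.8148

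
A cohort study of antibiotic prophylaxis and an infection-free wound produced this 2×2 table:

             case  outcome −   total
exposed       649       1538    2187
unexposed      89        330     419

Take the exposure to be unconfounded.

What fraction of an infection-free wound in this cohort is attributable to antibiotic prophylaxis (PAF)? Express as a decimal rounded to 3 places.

PAF ≈ 0.250

p₁ = P(outcome | exposed) = 649/2187 = 0.29675
p₀ = P(outcome | unexposed) = 89/419 = 0.21241
Exposure prevalence π = 2187/2606 = 0.83922; overall risk P(Y=1) = 0.28319.
Under exogeneity, PAF = [P(Y=1) − p₀]/P(Y=1).
PAF = (0.28319 − 0.21241) / 0.28319 ≈ 0.2499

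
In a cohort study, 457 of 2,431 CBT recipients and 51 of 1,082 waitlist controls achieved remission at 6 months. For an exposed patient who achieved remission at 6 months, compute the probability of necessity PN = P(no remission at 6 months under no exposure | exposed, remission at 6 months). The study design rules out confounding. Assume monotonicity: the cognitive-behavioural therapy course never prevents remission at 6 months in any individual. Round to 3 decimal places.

p₁ = P(outcome | exposed) = 457/2431 = 0.18799
p₀ = P(outcome | unexposed) = 51/1082 = 0.047135
Under exogeneity and monotonicity, PN = (p₁ − p₀) / p₁.
PN = (0.18799 − 0.047135) / 0.18799 = 0.14085 / 0.18799 ≈ 0.7493

PN ≈ 0.749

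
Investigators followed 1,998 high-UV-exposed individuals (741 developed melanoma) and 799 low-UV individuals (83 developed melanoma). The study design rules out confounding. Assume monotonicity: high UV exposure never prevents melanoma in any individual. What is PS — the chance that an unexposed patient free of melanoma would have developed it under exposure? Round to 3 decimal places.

p₁ = P(outcome | exposed) = 741/1998 = 0.37087
p₀ = P(outcome | unexposed) = 83/799 = 0.10388
Under exogeneity and monotonicity, PS = (p₁ − p₀) / (1 − p₀).
PS = (0.37087 − 0.10388) / (1 − 0.10388) = 0.26699 / 0.89612 ≈ 0.2979

PS ≈ 0.298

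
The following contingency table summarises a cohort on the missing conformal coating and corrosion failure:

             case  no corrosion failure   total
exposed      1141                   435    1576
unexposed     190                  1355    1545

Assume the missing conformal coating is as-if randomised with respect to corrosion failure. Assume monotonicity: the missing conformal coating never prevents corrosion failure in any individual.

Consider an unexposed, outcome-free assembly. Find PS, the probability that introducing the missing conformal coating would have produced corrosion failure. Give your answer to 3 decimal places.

p₁ = P(outcome | exposed) = 1141/1576 = 0.72398
p₀ = P(outcome | unexposed) = 190/1545 = 0.12298
Under exogeneity and monotonicity, PS = (p₁ − p₀)/(1 − p₀).
PS = (0.72398 − 0.12298) / 0.87702 ≈ 0.6853

PS ≈ 0.685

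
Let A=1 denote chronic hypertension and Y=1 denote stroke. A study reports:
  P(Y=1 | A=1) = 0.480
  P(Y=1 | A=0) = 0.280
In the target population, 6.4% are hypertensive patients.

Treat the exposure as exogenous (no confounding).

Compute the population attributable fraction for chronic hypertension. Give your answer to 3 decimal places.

Let p₁ = 0.48, p₀ = 0.28.
Overall risk P(Y=1) = π·p₁ + (1−π)·p₀ = 0.064×0.48 + 0.936×0.28 = 0.2928.
Under exogeneity, PAF = [P(Y=1) − p₀] / P(Y=1).
PAF = (0.2928 − 0.28) / 0.2928 ≈ 0.0437

PAF ≈ 0.044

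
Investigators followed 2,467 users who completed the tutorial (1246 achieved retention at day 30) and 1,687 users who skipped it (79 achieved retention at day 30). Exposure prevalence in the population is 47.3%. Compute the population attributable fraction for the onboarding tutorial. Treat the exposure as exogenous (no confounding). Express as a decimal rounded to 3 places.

PAF ≈ 0.822

p₁ = P(outcome | exposed) = 1246/2467 = 0.50507
p₀ = P(outcome | unexposed) = 79/1687 = 0.046829
Overall risk P(Y=1) = π·p₁ + (1−π)·p₀ = 0.473×0.50507 + 0.527×0.046829 = 0.26358.
Under exogeneity, PAF = [P(Y=1) − p₀] / P(Y=1).
PAF = (0.26358 − 0.046829) / 0.26358 ≈ 0.8223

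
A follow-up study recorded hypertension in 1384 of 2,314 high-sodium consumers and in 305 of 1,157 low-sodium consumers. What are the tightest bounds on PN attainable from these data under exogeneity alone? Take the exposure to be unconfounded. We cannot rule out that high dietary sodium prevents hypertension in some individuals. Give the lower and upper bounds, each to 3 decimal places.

p₁ = P(outcome | exposed) = 1384/2314 = 0.5981
p₀ = P(outcome | unexposed) = 305/1157 = 0.26361
Under exogeneity alone the bounds on PN are max{0,(p₁−p₀)/p₁} ≤ PN ≤ min{1,(1−p₀)/p₁}.
  lower = (p₁ − p₀)/p₁ = 0.33449 / 0.5981 ≈ 0.5592
  upper = min{1, (1 − p₀)/p₁} = 0.73639 / 0.5981 ≈ 1.2312 → capped at 1

0.559 ≤ PN ≤ 1.000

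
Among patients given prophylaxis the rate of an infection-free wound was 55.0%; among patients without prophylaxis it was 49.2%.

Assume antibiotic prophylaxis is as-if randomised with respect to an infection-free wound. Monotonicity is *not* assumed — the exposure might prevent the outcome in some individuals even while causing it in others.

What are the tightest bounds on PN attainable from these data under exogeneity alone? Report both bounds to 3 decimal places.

p₁ = 0.55, p₀ = 0.492.
Under exogeneity alone the bounds on PN are max{0,(p₁−p₀)/p₁} ≤ PN ≤ min{1,(1−p₀)/p₁}.
  lower = (p₁ − p₀)/p₁ = 0.058 / 0.55 ≈ 0.1055
  upper = min{1, (1 − p₀)/p₁} = 0.508 / 0.55 ≈ 0.9236

0.105 ≤ PN ≤ 0.924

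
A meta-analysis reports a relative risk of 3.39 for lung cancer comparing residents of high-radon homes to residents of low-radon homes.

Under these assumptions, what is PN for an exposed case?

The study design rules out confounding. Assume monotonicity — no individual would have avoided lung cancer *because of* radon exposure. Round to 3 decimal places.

PN ≈ 0.705

Under exogeneity and monotonicity, PN = (RR − 1) / RR = 1 − 1/RR.
PN = (3.39 − 1) / 3.39 = 2.39 / 3.39 ≈ 0.7050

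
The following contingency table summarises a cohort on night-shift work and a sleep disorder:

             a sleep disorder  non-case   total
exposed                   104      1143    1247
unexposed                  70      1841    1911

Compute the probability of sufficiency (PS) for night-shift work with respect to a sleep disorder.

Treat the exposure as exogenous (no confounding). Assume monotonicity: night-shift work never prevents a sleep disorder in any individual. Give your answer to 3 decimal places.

PS ≈ 0.049

p₁ = P(outcome | exposed) = 104/1247 = 0.0834
p₀ = P(outcome | unexposed) = 70/1911 = 0.03663
Under exogeneity and monotonicity, PS = (p₁ − p₀) / (1 − p₀).
PS = (0.0834 − 0.03663) / (1 − 0.03663) = 0.04677 / 0.96337 ≈ 0.0485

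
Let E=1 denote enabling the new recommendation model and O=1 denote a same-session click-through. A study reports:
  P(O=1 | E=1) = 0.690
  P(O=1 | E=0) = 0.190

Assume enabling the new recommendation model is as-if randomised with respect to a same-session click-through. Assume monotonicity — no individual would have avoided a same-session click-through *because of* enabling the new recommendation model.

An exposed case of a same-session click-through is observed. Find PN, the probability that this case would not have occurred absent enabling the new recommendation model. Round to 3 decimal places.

PN ≈ 0.725

Let p₁ = 0.69, p₀ = 0.19.
Under exogeneity and monotonicity, PN = (p₁ − p₀) / p₁.
PN = (0.69 − 0.19) / 0.69 = 0.5 / 0.69 ≈ 0.7246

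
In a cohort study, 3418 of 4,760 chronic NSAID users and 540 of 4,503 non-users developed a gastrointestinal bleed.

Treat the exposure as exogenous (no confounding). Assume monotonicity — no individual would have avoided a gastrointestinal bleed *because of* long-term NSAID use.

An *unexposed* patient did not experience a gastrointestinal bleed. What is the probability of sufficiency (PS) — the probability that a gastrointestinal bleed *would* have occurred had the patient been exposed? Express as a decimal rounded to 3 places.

p₁ = P(outcome | exposed) = 3418/4760 = 0.71807
p₀ = P(outcome | unexposed) = 540/4503 = 0.11992
Under exogeneity and monotonicity, PS = (p₁ − p₀) / (1 − p₀).
PS = (0.71807 − 0.11992) / (1 − 0.11992) = 0.59815 / 0.88008 ≈ 0.6797

PS ≈ 0.680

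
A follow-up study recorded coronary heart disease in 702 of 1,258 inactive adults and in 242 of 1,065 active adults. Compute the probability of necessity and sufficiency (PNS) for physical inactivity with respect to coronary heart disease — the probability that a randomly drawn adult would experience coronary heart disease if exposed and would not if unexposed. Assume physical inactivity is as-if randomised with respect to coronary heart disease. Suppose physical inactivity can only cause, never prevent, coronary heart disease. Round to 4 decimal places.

p₁ = P(outcome | exposed) = 702/1258 = 0.55803
p₀ = P(outcome | unexposed) = 242/1065 = 0.22723
Under exogeneity and monotonicity, PNS = p₁ − p₀.
PNS = 0.55803 − 0.22723 = 0.3308

PNS ≈ 0.3308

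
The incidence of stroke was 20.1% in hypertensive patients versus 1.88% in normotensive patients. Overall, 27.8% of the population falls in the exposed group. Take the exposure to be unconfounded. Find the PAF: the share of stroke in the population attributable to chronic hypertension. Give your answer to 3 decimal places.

p₁ = 0.201, p₀ = 0.0188.
Overall risk P(Y=1) = π·p₁ + (1−π)·p₀ = 0.278×0.201 + 0.722×0.0188 = 0.069452.
Under exogeneity, PAF = [P(Y=1) − p₀] / P(Y=1).
PAF = (0.069452 − 0.0188) / 0.069452 ≈ 0.7293

PAF ≈ 0.729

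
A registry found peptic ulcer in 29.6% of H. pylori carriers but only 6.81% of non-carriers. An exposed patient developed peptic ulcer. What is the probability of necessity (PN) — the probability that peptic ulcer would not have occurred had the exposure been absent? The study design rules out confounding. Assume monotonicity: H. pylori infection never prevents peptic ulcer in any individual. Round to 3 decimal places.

PN ≈ 0.770

p₁ = 0.296, p₀ = 0.0681.
Under exogeneity and monotonicity, PN = (p₁ − p₀) / p₁.
PN = (0.296 − 0.0681) / 0.296 = 0.2279 / 0.296 ≈ 0.7699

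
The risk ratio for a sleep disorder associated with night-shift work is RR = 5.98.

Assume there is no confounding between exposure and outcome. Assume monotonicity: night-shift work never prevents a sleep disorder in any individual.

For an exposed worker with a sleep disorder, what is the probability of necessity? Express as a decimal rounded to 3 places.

PN ≈ 0.833

Under exogeneity and monotonicity, PN = (RR − 1) / RR = 1 − 1/RR.
PN = (5.98 − 1) / 5.98 = 4.98 / 5.98 ≈ 0.8328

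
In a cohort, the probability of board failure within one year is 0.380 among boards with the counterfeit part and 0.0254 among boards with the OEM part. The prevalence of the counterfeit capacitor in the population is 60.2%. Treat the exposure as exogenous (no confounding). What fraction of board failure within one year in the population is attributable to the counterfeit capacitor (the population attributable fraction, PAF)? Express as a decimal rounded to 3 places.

PAF ≈ 0.894

Let p₁ = 0.38, p₀ = 0.0254.
Overall risk P(Y=1) = π·p₁ + (1−π)·p₀ = 0.602×0.38 + 0.398×0.0254 = 0.23887.
Under exogeneity, PAF = [P(Y=1) − p₀] / P(Y=1).
PAF = (0.23887 − 0.0254) / 0.23887 ≈ 0.8937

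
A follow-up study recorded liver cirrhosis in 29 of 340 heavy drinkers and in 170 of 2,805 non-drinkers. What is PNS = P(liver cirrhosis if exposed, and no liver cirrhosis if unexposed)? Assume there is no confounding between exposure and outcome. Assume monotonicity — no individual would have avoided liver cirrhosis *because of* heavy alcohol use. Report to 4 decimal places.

p₁ = P(outcome | exposed) = 29/340 = 0.085294
p₀ = P(outcome | unexposed) = 170/2805 = 0.060606
Under exogeneity and monotonicity, PNS = p₁ − p₀.
PNS = 0.085294 − 0.060606 = 0.024688

PNS ≈ 0.0247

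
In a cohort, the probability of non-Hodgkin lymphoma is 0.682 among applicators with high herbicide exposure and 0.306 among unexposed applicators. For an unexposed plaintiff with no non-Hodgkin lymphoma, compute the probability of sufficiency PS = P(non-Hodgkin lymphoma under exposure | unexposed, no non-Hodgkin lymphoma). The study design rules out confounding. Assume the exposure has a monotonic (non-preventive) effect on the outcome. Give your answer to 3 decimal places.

Let p₁ = 0.682, p₀ = 0.306.
Under exogeneity and monotonicity, PS = (p₁ − p₀) / (1 − p₀).
PS = (0.682 − 0.306) / (1 − 0.306) = 0.376 / 0.694 ≈ 0.5418

PS ≈ 0.542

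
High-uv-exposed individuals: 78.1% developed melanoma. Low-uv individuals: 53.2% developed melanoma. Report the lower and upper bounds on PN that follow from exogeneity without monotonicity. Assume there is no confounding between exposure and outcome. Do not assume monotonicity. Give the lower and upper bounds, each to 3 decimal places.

p₁ = 0.781, p₀ = 0.532.
Under exogeneity alone the bounds on PN are max{0,(p₁−p₀)/p₁} ≤ PN ≤ min{1,(1−p₀)/p₁}.
  lower = (p₁ − p₀)/p₁ = 0.249 / 0.781 ≈ 0.3188
  upper = min{1, (1 − p₀)/p₁} = 0.468 / 0.781 ≈ 0.5992

0.319 ≤ PN ≤ 0.599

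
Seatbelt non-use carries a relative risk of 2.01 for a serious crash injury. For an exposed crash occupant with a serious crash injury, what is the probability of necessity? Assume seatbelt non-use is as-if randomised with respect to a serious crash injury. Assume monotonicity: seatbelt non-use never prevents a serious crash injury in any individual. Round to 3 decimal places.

PN ≈ 0.502

Under exogeneity and monotonicity, PN = (RR − 1) / RR = 1 − 1/RR.
PN = (2.01 − 1) / 2.01 = 1.01 / 2.01 ≈ 0.5025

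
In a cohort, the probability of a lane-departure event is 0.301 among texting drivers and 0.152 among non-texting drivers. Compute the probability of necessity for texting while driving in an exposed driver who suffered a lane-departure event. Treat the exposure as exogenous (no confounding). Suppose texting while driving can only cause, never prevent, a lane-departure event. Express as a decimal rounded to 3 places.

PN ≈ 0.495

Let p₁ = 0.301, p₀ = 0.152.
Under exogeneity and monotonicity, PN = (p₁ − p₀) / p₁.
PN = (0.301 − 0.152) / 0.301 = 0.149 / 0.301 ≈ 0.4950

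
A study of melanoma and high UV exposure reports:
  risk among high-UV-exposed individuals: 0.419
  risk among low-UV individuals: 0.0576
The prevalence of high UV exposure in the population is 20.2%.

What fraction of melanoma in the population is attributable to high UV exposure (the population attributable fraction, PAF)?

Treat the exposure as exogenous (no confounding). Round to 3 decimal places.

PAF ≈ 0.559

Let p₁ = 0.419, p₀ = 0.0576.
Overall risk P(Y=1) = π·p₁ + (1−π)·p₀ = 0.202×0.419 + 0.798×0.0576 = 0.1306.
Under exogeneity, PAF = [P(Y=1) − p₀] / P(Y=1).
PAF = (0.1306 − 0.0576) / 0.1306 ≈ 0.5590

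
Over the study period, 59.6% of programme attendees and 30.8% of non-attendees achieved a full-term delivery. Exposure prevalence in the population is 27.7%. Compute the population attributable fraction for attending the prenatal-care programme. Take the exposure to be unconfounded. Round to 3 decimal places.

PAF ≈ 0.206

p₁ = 0.596, p₀ = 0.308.
Overall risk P(Y=1) = π·p₁ + (1−π)·p₀ = 0.277×0.596 + 0.723×0.308 = 0.38778.
Under exogeneity, PAF = [P(Y=1) − p₀] / P(Y=1).
PAF = (0.38778 − 0.308) / 0.38778 ≈ 0.2057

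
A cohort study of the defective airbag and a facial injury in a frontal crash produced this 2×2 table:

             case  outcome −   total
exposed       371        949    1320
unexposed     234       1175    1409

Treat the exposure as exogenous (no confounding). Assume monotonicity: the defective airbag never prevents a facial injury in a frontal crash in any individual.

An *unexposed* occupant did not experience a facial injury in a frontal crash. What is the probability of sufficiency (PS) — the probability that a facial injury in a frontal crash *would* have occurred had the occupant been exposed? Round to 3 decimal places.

PS ≈ 0.138

p₁ = P(outcome | exposed) = 371/1320 = 0.28106
p₀ = P(outcome | unexposed) = 234/1409 = 0.16608
Under exogeneity and monotonicity, PS = (p₁ − p₀) / (1 − p₀).
PS = (0.28106 − 0.16608) / (1 − 0.16608) = 0.11499 / 0.83392 ≈ 0.1379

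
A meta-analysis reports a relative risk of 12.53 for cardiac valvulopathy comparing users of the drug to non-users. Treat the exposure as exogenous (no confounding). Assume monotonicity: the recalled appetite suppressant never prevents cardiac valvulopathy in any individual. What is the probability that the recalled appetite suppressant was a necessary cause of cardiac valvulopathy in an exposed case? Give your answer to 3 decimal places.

PN ≈ 0.920

Under exogeneity and monotonicity, PN = (RR − 1) / RR = 1 − 1/RR.
PN = (12.53 − 1) / 12.53 = 11.53 / 12.53 ≈ 0.9202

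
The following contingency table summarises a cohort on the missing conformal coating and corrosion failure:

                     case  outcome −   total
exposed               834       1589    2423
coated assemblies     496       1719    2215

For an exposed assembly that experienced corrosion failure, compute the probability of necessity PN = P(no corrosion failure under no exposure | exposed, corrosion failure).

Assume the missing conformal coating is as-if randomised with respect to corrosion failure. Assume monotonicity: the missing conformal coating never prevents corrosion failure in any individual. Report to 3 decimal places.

PN ≈ 0.349

p₁ = P(outcome | exposed) = 834/2423 = 0.3442
p₀ = P(outcome | unexposed) = 496/2215 = 0.22393
Under exogeneity and monotonicity, PN = (p₁ − p₀) / p₁.
PN = (0.3442 − 0.22393) / 0.3442 = 0.12027 / 0.3442 ≈ 0.3494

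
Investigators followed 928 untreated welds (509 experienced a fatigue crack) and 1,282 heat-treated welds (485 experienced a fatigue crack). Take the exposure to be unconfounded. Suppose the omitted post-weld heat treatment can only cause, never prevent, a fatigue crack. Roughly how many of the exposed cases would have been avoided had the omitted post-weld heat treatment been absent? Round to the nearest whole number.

p₁ = P(outcome | exposed) = 509/928 = 0.54849
p₀ = P(outcome | unexposed) = 485/1282 = 0.37832
PN = (p₁ − p₀)/p₁ = (0.54849 − 0.37832) / 0.54849 ≈ 0.31026.
Attributable cases ≈ PN × (exposed cases) = 0.31026 × 509 ≈ 157.92.

about 158 cases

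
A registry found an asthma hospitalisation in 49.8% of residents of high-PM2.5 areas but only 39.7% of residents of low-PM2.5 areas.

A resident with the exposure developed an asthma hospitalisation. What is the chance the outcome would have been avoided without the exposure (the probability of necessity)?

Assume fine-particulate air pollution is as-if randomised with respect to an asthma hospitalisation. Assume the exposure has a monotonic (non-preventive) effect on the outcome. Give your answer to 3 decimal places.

p₁ = 0.498, p₀ = 0.397.
Under exogeneity and monotonicity, PN = (p₁ − p₀) / p₁.
PN = (0.498 − 0.397) / 0.498 = 0.101 / 0.498 ≈ 0.2028

PN ≈ 0.203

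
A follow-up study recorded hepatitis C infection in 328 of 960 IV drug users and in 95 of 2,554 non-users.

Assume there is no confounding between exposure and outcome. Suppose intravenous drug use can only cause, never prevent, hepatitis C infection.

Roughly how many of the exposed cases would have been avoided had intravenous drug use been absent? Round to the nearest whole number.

about 292 cases

p₁ = P(outcome | exposed) = 328/960 = 0.34167
p₀ = P(outcome | unexposed) = 95/2554 = 0.037197
PN = (p₁ − p₀)/p₁ = (0.34167 − 0.037197) / 0.34167 ≈ 0.89113.
Attributable cases ≈ PN × (exposed cases) = 0.89113 × 328 ≈ 292.29.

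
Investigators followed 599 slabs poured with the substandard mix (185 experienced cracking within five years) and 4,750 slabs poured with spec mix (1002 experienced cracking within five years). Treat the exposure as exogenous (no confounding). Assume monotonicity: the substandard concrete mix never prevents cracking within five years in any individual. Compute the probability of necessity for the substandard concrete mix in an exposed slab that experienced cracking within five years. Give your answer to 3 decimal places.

p₁ = P(outcome | exposed) = 185/599 = 0.30885
p₀ = P(outcome | unexposed) = 1002/4750 = 0.21095
Under exogeneity and monotonicity, PN = (p₁ − p₀) / p₁.
PN = (0.30885 − 0.21095) / 0.30885 = 0.097901 / 0.30885 ≈ 0.3170

PN ≈ 0.317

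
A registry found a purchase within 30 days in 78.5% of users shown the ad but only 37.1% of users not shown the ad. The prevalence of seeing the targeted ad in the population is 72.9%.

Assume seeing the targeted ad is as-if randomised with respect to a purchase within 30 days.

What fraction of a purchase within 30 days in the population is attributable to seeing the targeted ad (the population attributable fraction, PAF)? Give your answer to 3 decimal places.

p₁ = 0.785, p₀ = 0.371.
Overall risk P(Y=1) = π·p₁ + (1−π)·p₀ = 0.729×0.785 + 0.271×0.371 = 0.67281.
Under exogeneity, PAF = [P(Y=1) − p₀] / P(Y=1).
PAF = (0.67281 − 0.371) / 0.67281 ≈ 0.4486

PAF ≈ 0.449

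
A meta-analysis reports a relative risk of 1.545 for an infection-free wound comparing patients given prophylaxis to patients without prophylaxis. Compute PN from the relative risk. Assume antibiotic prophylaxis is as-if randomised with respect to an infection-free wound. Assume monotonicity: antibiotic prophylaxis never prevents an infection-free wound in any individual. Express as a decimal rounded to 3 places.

PN ≈ 0.353

Under exogeneity and monotonicity, PN = (RR − 1) / RR = 1 − 1/RR.
PN = (1.545 − 1) / 1.545 = 0.545 / 1.545 ≈ 0.3528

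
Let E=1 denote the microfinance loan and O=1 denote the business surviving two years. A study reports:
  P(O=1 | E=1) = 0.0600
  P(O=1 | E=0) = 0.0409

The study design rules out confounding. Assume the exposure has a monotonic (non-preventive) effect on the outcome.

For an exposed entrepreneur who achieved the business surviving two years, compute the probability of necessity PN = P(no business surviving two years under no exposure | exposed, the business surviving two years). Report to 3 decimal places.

Let p₁ = 0.06, p₀ = 0.0409.
Under exogeneity and monotonicity, PN = (p₁ − p₀) / p₁.
PN = (0.06 − 0.0409) / 0.06 = 0.0191 / 0.06 ≈ 0.3183

PN ≈ 0.318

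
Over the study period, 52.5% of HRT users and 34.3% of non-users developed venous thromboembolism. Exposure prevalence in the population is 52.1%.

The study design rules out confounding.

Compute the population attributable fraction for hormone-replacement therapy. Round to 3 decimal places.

p₁ = 0.525, p₀ = 0.343.
Overall risk P(Y=1) = π·p₁ + (1−π)·p₀ = 0.521×0.525 + 0.479×0.343 = 0.43782.
Under exogeneity, PAF = [P(Y=1) − p₀] / P(Y=1).
PAF = (0.43782 − 0.343) / 0.43782 ≈ 0.2166

PAF ≈ 0.217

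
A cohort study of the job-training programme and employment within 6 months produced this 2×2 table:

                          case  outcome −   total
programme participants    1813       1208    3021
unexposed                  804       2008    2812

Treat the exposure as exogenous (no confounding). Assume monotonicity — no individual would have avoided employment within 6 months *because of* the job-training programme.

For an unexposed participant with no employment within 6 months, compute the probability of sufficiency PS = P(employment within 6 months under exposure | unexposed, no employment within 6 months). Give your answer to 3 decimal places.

p₁ = P(outcome | exposed) = 1813/3021 = 0.60013
p₀ = P(outcome | unexposed) = 804/2812 = 0.28592
Under exogeneity and monotonicity, PS = (p₁ − p₀)/(1 − p₀).
PS = (0.60013 − 0.28592) / 0.71408 ≈ 0.4400

PS ≈ 0.440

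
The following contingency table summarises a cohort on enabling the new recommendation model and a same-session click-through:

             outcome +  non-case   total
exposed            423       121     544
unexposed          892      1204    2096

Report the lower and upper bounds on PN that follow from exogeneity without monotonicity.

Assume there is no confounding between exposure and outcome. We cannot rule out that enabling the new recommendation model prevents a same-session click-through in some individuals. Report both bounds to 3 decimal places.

p₁ = P(outcome | exposed) = 423/544 = 0.77757
p₀ = P(outcome | unexposed) = 892/2096 = 0.42557
Under exogeneity alone the bounds on PN are max{0,(p₁−p₀)/p₁} ≤ PN ≤ min{1,(1−p₀)/p₁}.
  lower = (p₁ − p₀)/p₁ = 0.352 / 0.77757 ≈ 0.4527
  upper = min{1, (1 − p₀)/p₁} = 0.57443 / 0.77757 ≈ 0.7387

0.453 ≤ PN ≤ 0.739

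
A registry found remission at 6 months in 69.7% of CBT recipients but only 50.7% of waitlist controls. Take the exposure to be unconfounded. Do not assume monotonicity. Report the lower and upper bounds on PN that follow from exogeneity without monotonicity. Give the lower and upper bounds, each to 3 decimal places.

0.273 ≤ PN ≤ 0.707

p₁ = 0.697, p₀ = 0.507.
Under exogeneity alone the bounds on PN are max{0,(p₁−p₀)/p₁} ≤ PN ≤ min{1,(1−p₀)/p₁}.
  lower = (p₁ − p₀)/p₁ = 0.19 / 0.697 ≈ 0.2726
  upper = min{1, (1 − p₀)/p₁} = 0.493 / 0.697 ≈ 0.7073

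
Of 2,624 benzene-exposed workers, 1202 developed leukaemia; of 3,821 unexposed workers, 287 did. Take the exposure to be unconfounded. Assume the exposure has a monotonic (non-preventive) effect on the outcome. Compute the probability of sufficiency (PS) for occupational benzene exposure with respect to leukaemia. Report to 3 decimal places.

p₁ = P(outcome | exposed) = 1202/2624 = 0.45808
p₀ = P(outcome | unexposed) = 287/3821 = 0.075111
Under exogeneity and monotonicity, PS = (p₁ − p₀) / (1 − p₀).
PS = (0.45808 − 0.075111) / (1 − 0.075111) = 0.38297 / 0.92489 ≈ 0.4141

PS ≈ 0.414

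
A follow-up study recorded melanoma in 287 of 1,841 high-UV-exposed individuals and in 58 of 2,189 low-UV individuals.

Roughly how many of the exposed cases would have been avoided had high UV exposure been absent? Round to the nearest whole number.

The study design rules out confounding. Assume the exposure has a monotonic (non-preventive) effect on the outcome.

about 238 cases

p₁ = P(outcome | exposed) = 287/1841 = 0.15589
p₀ = P(outcome | unexposed) = 58/2189 = 0.026496
PN = (p₁ − p₀)/p₁ = (0.15589 − 0.026496) / 0.15589 ≈ 0.83004.
Attributable cases ≈ PN × (exposed cases) = 0.83004 × 287 ≈ 238.22.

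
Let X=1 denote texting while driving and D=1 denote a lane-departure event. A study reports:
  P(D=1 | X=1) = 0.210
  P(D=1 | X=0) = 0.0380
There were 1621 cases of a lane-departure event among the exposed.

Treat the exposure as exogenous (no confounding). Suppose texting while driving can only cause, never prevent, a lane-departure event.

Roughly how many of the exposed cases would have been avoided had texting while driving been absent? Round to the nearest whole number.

Let p₁ = 0.21, p₀ = 0.038.
PN = (p₁ − p₀)/p₁ = (0.21 − 0.038) / 0.21 ≈ 0.81905.
Attributable cases ≈ PN × (exposed cases) = 0.81905 × 1621 ≈ 1327.68.

about 1328 cases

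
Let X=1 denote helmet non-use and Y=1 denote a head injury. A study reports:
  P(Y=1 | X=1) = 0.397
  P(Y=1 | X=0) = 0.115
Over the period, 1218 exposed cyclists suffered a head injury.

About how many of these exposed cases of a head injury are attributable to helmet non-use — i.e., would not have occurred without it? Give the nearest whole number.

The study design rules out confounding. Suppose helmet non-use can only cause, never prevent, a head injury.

about 865 cases

Let p₁ = 0.397, p₀ = 0.115.
PN = (p₁ − p₀)/p₁ = (0.397 − 0.115) / 0.397 ≈ 0.71033.
Attributable cases ≈ PN × (exposed cases) = 0.71033 × 1218 ≈ 865.18.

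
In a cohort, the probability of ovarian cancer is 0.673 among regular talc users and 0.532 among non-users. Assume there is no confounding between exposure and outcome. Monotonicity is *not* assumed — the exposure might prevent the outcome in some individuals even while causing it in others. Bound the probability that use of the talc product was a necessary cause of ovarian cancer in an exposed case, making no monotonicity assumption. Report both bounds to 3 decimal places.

0.210 ≤ PN ≤ 0.695

Let p₁ = 0.673, p₀ = 0.532.
Under exogeneity alone the bounds on PN are max{0,(p₁−p₀)/p₁} ≤ PN ≤ min{1,(1−p₀)/p₁}.
  lower = (p₁ − p₀)/p₁ = 0.141 / 0.673 ≈ 0.2095
  upper = min{1, (1 − p₀)/p₁} = 0.468 / 0.673 ≈ 0.6954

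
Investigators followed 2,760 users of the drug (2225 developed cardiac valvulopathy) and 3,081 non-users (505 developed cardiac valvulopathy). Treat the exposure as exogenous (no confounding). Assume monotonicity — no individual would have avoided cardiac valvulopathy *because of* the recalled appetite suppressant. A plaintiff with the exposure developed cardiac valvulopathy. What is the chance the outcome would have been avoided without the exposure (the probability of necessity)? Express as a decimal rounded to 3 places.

PN ≈ 0.797

p₁ = P(outcome | exposed) = 2225/2760 = 0.80616
p₀ = P(outcome | unexposed) = 505/3081 = 0.16391
Under exogeneity and monotonicity, PN = (p₁ − p₀) / p₁.
PN = (0.80616 − 0.16391) / 0.80616 = 0.64225 / 0.80616 ≈ 0.7967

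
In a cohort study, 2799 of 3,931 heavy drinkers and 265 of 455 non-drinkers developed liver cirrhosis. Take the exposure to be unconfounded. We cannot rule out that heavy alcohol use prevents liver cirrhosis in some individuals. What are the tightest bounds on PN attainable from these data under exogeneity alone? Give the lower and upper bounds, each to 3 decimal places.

0.182 ≤ PN ≤ 0.586

p₁ = P(outcome | exposed) = 2799/3931 = 0.71203
p₀ = P(outcome | unexposed) = 265/455 = 0.58242
Under exogeneity alone the bounds on PN are max{0,(p₁−p₀)/p₁} ≤ PN ≤ min{1,(1−p₀)/p₁}.
  lower = (p₁ − p₀)/p₁ = 0.12961 / 0.71203 ≈ 0.1820
  upper = min{1, (1 − p₀)/p₁} = 0.41758 / 0.71203 ≈ 0.5865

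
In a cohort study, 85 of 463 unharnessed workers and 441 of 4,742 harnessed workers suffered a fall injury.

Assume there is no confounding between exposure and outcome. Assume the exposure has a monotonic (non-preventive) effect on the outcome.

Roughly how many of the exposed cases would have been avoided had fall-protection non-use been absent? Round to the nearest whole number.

about 42 cases

p₁ = P(outcome | exposed) = 85/463 = 0.18359
p₀ = P(outcome | unexposed) = 441/4742 = 0.092999
PN = (p₁ − p₀)/p₁ = (0.18359 − 0.092999) / 0.18359 ≈ 0.49343.
Attributable cases ≈ PN × (exposed cases) = 0.49343 × 85 ≈ 41.94.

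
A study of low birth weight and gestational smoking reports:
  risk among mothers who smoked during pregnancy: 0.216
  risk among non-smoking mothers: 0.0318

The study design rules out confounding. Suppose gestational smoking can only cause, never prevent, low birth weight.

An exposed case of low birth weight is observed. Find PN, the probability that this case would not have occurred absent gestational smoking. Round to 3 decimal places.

Let p₁ = 0.216, p₀ = 0.0318.
Under exogeneity and monotonicity, PN = (p₁ − p₀) / p₁.
PN = (0.216 − 0.0318) / 0.216 = 0.1842 / 0.216 ≈ 0.8528

PN ≈ 0.853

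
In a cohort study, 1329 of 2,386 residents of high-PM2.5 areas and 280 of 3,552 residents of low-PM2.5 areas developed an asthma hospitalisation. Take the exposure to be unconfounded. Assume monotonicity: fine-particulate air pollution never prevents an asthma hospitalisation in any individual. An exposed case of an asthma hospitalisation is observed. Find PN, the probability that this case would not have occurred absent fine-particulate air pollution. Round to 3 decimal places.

p₁ = P(outcome | exposed) = 1329/2386 = 0.557
p₀ = P(outcome | unexposed) = 280/3552 = 0.078829
Under exogeneity and monotonicity, PN = (p₁ − p₀) / p₁.
PN = (0.557 − 0.078829) / 0.557 = 0.47817 / 0.557 ≈ 0.8585

PN ≈ 0.858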